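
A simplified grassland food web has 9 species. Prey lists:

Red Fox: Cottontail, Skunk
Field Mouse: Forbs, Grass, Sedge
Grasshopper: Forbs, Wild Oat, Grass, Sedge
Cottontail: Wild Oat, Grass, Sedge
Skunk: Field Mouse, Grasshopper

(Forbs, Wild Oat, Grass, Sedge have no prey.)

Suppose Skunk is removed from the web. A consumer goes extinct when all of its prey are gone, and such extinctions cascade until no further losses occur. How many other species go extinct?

Remove Skunk.
Every predator of it retains at least one other prey: Red Fox still has Cottontail.
No consumer loses all prey, so no secondary extinctions occur.

0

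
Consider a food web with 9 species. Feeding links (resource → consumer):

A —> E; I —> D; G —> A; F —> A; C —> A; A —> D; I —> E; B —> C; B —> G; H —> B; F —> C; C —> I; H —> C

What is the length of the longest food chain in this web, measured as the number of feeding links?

One longest chain: H → B → C → I → E.
It has 5 species and 4 links.

4 links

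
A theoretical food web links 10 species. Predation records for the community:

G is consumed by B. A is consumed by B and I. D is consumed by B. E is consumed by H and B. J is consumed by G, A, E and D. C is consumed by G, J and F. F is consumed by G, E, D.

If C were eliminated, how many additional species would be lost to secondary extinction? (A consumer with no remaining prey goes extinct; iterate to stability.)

9

Remove C.
Round 1: F (all prey gone), J (all prey gone) → extinct.
Round 2: A (all prey gone), D (all prey gone), E (all prey gone), G (all prey gone) → extinct.
Round 3: H (all prey gone), B (all prey gone), I (all prey gone) → extinct.
No further losses. Total secondary extinctions: 9.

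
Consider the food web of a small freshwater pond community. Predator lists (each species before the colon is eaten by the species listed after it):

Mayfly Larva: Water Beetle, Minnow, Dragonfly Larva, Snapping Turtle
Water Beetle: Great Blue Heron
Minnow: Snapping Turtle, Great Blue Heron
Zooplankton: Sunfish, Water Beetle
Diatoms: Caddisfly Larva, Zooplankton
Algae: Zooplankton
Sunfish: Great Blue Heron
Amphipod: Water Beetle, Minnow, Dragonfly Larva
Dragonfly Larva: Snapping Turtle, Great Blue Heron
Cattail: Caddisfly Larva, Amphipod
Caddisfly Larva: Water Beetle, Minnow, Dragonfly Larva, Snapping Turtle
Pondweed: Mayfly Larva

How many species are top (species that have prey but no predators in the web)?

Top species (has prey, but nothing eats it): Snapping Turtle, Great Blue Heron.
Count: 2.

2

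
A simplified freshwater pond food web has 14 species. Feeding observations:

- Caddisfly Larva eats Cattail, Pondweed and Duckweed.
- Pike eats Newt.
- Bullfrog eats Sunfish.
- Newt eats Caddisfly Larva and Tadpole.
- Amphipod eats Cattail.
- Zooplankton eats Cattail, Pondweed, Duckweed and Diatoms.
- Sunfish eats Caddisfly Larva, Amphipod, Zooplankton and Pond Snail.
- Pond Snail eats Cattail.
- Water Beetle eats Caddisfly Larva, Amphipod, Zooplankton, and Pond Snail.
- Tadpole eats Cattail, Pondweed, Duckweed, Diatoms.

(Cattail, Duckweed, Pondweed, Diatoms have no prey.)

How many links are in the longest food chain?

3 links

One longest chain: Cattail → Tadpole → Newt → Pike.
It has 4 species and 3 links.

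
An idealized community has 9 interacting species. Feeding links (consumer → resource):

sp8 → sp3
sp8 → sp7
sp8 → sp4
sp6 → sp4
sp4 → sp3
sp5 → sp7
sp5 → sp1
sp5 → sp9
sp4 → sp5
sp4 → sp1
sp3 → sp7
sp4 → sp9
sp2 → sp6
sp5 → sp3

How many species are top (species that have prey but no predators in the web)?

2

Top species (has prey, but nothing eats it): sp8, sp2.
Count: 2.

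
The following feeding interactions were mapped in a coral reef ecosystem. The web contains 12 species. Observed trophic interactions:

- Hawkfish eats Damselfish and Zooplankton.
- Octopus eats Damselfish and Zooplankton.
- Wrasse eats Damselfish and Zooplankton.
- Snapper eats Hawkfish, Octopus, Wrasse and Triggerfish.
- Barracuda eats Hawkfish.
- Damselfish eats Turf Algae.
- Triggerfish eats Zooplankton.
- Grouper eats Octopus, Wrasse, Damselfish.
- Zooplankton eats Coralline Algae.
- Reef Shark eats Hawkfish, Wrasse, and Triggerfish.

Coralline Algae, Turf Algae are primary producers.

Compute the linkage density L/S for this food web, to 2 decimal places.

L/S = 1.67

There are L = 20 links among S = 12 species.
L/S = 20/12 = 1.6667 ≈ 1.67.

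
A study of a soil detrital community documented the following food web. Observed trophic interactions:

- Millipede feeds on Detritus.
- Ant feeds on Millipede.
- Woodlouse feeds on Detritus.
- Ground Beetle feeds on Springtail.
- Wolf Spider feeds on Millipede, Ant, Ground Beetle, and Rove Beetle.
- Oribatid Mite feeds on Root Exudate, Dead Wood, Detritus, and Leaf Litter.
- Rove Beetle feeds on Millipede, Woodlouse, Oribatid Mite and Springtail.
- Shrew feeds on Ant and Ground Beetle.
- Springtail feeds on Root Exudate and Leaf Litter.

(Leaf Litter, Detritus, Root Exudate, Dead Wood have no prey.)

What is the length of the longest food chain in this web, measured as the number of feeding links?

3 links

One longest chain: Leaf Litter → Springtail → Ground Beetle → Shrew.
It has 4 species and 3 links.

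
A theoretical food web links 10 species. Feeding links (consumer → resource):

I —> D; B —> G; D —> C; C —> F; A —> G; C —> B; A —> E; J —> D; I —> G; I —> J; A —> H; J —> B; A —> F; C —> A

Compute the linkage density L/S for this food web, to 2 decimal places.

There are L = 14 links among S = 10 species.
L/S = 14/10 = 1.4000 ≈ 1.40.

L/S = 1.40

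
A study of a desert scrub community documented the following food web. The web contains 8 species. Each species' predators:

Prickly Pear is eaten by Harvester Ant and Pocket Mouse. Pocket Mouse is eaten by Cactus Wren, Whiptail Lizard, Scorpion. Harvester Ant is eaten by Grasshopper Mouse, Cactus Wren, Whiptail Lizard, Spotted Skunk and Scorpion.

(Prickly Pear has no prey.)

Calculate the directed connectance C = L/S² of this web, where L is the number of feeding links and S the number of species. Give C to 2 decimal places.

The web has S = 8 species and L = 10 feeding links.
C = L / S² = 10 / 64 = 0.1562 ≈ 0.16.

C = 0.16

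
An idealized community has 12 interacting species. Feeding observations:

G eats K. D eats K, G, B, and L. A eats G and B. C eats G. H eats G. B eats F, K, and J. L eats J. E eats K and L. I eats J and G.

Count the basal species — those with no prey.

3

Basal species (no prey listed): F, J, K.
Count: 3.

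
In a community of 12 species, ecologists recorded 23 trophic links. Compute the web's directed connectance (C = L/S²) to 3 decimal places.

C = 0.160

The web has S = 12 species and L = 23 feeding links.
C = L / S² = 23 / 144 = 0.1597 ≈ 0.160.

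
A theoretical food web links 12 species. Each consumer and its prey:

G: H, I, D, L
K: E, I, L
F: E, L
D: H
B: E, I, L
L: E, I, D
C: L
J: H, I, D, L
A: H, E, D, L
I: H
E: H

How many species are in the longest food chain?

One longest chain: H → E → L → K.
It has 4 species and 3 links.

4 species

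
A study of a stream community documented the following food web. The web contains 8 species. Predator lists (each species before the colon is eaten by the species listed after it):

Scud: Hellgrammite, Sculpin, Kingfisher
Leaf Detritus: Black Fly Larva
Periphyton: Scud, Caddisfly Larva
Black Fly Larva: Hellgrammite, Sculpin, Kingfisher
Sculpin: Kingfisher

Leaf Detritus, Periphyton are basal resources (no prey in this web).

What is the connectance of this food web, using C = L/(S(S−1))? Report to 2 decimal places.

C = 0.18

The web has S = 8 species and L = 10 feeding links.
C = L / (S(S−1)) = 10 / 56 = 0.1786 ≈ 0.18.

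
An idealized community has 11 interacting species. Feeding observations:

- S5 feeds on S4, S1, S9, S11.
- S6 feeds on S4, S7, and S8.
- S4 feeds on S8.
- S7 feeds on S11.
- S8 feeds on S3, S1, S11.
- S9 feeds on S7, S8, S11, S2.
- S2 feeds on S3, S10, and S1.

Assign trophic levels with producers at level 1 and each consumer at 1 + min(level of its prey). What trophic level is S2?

Trophic level 2

S1 is a producer → level 1.
S2 eats S1 → level 2.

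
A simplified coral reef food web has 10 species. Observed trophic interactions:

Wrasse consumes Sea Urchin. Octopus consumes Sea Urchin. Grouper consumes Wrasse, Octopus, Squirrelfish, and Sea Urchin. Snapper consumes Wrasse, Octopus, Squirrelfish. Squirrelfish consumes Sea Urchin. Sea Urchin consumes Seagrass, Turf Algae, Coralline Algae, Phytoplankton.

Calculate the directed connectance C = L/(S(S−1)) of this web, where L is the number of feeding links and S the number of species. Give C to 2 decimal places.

The web has S = 10 species and L = 14 feeding links.
C = L / (S(S−1)) = 14 / 90 = 0.1556 ≈ 0.16.

C = 0.16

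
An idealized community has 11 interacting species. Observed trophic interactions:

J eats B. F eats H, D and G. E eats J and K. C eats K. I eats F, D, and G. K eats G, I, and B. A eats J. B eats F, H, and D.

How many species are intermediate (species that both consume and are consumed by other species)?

Intermediate species (has both prey and predators): F, I, B, J, K.
Count: 5.

5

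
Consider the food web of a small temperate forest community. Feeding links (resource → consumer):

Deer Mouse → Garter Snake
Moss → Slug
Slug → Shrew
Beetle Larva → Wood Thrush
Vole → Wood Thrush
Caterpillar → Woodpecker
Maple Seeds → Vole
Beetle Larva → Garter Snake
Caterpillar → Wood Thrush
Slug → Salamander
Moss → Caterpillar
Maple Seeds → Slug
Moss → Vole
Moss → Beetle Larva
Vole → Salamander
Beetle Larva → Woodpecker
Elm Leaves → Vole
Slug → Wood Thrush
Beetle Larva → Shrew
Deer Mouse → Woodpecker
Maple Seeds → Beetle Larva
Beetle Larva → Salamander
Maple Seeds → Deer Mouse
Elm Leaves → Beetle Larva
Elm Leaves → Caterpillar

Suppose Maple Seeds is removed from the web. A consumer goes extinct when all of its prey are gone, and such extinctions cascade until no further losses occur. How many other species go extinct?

1

Remove Maple Seeds.
Round 1: Deer Mouse (all prey gone) → extinct.
No further losses. Total secondary extinctions: 1.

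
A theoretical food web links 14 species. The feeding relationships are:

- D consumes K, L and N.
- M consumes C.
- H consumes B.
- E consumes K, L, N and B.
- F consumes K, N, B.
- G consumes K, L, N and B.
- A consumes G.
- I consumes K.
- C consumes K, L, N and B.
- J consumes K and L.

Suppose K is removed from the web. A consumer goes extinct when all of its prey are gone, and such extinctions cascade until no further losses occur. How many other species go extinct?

1

Remove K.
Round 1: I (all prey gone) → extinct.
No further losses. Total secondary extinctions: 1.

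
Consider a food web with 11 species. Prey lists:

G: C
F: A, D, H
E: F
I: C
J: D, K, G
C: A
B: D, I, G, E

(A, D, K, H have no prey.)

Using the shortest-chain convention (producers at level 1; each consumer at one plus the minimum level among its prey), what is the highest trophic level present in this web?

Producers (level 1): A, D, K, H.
Following each consumer down to its lowest-level prey: A → C → I (levels 1 through 3).
All prey of I (C 2) are at level 2 or above, so I is at level 1 + 2 = 3.
Every consumer has at least one prey at level 2 or below, so none exceeds level 3.

3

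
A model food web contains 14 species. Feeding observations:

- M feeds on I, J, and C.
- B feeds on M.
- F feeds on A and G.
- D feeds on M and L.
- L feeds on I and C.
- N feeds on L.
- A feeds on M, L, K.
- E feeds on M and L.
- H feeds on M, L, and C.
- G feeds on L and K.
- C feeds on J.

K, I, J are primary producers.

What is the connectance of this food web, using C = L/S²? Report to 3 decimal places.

The web has S = 14 species and L = 22 feeding links.
C = L / S² = 22 / 196 = 0.1122 ≈ 0.112.

C = 0.112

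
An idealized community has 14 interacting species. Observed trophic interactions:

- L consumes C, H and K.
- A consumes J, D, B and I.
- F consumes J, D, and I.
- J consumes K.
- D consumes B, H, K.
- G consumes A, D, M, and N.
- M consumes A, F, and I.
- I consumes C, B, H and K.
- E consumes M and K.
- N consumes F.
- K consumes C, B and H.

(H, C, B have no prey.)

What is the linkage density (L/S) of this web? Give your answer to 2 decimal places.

There are L = 31 links among S = 14 species.
L/S = 31/14 = 2.2143 ≈ 2.21.

L/S = 2.21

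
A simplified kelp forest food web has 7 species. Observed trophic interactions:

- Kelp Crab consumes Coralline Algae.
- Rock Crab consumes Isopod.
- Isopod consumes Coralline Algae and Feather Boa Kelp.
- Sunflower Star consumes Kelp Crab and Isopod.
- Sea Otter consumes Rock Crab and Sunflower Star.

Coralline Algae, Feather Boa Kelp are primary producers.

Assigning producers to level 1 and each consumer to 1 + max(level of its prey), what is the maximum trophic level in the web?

Producers (level 1): Coralline Algae, Feather Boa Kelp.
Coralline Algae → Isopod → Rock Crab → Sea Otter gives Sea Otter level 4.
No species has a prey at level 4, so no species reaches level 5.

4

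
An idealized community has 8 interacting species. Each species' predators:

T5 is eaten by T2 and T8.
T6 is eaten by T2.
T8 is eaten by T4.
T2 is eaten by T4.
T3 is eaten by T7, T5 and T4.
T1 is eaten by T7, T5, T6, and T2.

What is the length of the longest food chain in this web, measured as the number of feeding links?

One longest chain: T1 → T5 → T2 → T4.
It has 4 species and 3 links.

3 links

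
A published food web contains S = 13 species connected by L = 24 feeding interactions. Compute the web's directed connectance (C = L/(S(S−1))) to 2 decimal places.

C = 0.15

The web has S = 13 species and L = 24 feeding links.
C = L / (S(S−1)) = 24 / 156 = 0.1538 ≈ 0.15.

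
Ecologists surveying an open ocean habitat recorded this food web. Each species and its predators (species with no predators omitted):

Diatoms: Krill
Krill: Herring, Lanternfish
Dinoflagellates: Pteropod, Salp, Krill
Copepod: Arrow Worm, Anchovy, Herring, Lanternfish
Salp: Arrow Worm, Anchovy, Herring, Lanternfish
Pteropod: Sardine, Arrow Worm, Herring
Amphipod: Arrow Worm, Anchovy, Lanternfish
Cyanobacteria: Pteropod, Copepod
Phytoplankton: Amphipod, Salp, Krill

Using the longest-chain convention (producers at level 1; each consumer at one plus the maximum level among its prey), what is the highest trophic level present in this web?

3

Producers (level 1): Dinoflagellates, Cyanobacteria, Diatoms, Phytoplankton.
Dinoflagellates → Pteropod → Sardine gives Sardine level 3.
No species has a prey at level 3, so no species reaches level 4.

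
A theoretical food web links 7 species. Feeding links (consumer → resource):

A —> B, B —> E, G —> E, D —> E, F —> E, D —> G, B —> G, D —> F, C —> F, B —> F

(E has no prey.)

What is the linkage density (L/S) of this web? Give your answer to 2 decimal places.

There are L = 10 links among S = 7 species.
L/S = 10/7 = 1.4286 ≈ 1.43.

L/S = 1.43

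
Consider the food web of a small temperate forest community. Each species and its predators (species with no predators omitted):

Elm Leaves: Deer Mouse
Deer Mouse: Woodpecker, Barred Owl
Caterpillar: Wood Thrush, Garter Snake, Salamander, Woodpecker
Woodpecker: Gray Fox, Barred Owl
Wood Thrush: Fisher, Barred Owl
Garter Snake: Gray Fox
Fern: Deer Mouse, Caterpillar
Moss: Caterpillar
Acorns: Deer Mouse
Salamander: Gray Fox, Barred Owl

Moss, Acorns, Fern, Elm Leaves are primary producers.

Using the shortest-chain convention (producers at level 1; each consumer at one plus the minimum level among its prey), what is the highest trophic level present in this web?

Producers (level 1): Moss, Acorns, Fern, Elm Leaves.
Following each consumer down to its lowest-level prey: Moss → Caterpillar → Salamander → Gray Fox (levels 1 through 4).
All prey of Gray Fox (Salamander 3, Woodpecker 3, Garter Snake 3) are at level 3 or above, so Gray Fox is at level 1 + 3 = 4.
Every consumer has at least one prey at level 3 or below, so none exceeds level 4.

4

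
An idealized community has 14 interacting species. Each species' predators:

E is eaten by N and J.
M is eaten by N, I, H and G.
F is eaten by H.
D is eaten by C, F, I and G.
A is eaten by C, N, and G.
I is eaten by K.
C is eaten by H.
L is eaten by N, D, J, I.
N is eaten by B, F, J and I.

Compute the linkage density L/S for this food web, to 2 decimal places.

There are L = 24 links among S = 14 species.
L/S = 24/14 = 1.7143 ≈ 1.71.

L/S = 1.71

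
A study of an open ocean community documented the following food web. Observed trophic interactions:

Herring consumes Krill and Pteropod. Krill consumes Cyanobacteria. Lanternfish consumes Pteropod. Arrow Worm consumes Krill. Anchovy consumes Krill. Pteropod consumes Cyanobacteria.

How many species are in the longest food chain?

One longest chain: Cyanobacteria → Pteropod → Herring.
It has 3 species and 2 links.

3 species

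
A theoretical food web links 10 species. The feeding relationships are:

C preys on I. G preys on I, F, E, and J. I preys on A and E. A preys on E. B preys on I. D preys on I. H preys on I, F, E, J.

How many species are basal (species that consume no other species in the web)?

Basal species (no prey listed): J, E, F.
Count: 3.

3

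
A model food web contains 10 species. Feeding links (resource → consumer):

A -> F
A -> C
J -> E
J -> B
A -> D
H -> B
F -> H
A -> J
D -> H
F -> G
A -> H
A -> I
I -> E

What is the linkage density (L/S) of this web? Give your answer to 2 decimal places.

There are L = 13 links among S = 10 species.
L/S = 13/10 = 1.3000 ≈ 1.30.

L/S = 1.30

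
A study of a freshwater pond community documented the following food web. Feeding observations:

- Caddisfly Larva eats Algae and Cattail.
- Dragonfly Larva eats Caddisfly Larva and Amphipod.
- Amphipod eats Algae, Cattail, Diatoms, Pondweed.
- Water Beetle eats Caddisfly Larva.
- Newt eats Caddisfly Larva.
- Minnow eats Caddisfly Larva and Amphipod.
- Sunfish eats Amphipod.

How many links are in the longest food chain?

One longest chain: Cattail → Caddisfly Larva → Water Beetle.
It has 3 species and 2 links.

2 links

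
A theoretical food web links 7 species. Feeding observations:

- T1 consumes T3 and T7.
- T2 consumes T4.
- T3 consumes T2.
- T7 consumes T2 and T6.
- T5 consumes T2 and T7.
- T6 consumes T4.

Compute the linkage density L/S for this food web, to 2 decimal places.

There are L = 9 links among S = 7 species.
L/S = 9/7 = 1.2857 ≈ 1.29.

L/S = 1.29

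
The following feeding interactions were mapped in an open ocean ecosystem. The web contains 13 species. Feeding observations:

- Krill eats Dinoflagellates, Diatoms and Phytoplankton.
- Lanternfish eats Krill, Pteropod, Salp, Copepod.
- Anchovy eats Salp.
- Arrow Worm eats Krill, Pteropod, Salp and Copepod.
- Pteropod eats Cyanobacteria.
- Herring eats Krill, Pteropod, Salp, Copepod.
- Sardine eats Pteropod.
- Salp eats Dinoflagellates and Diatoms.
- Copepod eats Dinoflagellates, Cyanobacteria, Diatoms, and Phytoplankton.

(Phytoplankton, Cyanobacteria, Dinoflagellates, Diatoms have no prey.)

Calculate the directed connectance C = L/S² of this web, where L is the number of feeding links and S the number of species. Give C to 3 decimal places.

The web has S = 13 species and L = 24 feeding links.
C = L / S² = 24 / 169 = 0.1420 ≈ 0.142.

C = 0.142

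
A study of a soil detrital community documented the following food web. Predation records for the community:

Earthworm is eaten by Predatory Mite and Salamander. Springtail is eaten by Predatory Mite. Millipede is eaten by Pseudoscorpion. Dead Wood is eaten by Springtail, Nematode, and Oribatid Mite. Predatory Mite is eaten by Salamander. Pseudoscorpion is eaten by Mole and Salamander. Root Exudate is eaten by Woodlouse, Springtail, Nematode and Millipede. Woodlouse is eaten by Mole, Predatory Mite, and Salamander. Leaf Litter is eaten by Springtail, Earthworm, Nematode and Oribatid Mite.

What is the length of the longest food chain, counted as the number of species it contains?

4 species

One longest chain: Root Exudate → Millipede → Pseudoscorpion → Mole.
It has 4 species and 3 links.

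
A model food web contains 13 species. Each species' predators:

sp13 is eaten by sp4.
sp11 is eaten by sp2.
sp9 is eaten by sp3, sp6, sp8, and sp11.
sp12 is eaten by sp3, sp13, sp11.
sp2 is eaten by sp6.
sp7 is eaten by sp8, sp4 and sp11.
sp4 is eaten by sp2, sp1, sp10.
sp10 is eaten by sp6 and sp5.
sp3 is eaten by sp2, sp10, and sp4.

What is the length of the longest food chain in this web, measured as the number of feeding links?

4 links

One longest chain: sp12 → sp13 → sp4 → sp10 → sp6.
It has 5 species and 4 links.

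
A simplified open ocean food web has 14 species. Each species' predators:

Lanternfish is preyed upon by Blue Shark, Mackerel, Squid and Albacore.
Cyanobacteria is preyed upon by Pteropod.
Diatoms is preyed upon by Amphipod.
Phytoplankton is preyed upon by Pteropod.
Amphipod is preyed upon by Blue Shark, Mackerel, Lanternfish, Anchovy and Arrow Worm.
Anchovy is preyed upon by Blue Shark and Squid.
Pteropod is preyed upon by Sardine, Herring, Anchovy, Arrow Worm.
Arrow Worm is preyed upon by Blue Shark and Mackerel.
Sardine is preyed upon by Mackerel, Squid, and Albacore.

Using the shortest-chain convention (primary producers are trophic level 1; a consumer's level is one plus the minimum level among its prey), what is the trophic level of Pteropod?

Trophic level 2

Phytoplankton is a producer → level 1.
Pteropod eats Phytoplankton → level 2.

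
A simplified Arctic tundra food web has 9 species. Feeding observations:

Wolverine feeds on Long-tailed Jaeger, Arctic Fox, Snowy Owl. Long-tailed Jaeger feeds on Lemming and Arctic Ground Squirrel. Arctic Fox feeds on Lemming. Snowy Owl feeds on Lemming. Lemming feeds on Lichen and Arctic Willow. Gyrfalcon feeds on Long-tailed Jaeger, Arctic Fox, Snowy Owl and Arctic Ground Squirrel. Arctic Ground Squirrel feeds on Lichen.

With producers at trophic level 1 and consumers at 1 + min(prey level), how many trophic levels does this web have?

Producers (level 1): Arctic Willow, Lichen.
Following each consumer down to its lowest-level prey: Lichen → Arctic Ground Squirrel → Long-tailed Jaeger → Wolverine (levels 1 through 4).
All prey of Wolverine (Long-tailed Jaeger 3, Snowy Owl 3, Arctic Fox 3) are at level 3 or above, so Wolverine is at level 1 + 3 = 4.
Every consumer has at least one prey at level 3 or below, so none exceeds level 4.

4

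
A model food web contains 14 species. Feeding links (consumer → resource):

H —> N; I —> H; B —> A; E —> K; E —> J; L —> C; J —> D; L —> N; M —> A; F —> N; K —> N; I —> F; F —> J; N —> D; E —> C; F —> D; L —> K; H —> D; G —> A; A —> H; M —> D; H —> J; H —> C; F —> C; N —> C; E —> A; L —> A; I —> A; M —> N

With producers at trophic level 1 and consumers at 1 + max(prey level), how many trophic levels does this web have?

Producers (level 1): C, D.
D → J → H → A → G gives G level 5.
No species has a prey at level 5, so no species reaches level 6.

5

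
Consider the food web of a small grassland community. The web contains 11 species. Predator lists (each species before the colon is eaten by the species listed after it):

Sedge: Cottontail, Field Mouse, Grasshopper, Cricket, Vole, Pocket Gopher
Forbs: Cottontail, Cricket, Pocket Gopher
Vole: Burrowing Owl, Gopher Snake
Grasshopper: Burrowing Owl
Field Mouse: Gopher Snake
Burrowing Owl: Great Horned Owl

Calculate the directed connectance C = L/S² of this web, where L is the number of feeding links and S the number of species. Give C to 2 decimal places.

The web has S = 11 species and L = 14 feeding links.
C = L / S² = 14 / 121 = 0.1157 ≈ 0.12.

C = 0.12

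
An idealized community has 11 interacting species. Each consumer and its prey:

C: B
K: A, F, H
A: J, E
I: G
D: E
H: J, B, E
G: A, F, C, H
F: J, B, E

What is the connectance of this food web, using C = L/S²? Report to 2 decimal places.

C = 0.15

The web has S = 11 species and L = 18 feeding links.
C = L / S² = 18 / 121 = 0.1488 ≈ 0.15.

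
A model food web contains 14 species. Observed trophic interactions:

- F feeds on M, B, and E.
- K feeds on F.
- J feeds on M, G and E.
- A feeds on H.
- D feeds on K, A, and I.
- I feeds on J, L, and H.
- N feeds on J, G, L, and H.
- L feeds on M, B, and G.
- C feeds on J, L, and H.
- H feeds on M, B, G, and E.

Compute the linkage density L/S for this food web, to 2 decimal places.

L/S = 2.00

There are L = 28 links among S = 14 species.
L/S = 28/14 = 2.0000 ≈ 2.00.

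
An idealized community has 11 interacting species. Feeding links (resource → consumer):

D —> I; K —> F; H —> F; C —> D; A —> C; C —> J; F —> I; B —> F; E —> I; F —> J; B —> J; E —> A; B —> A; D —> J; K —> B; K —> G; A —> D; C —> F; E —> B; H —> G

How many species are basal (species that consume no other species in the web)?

3

Basal species (no prey listed): E, K, H.
Count: 3.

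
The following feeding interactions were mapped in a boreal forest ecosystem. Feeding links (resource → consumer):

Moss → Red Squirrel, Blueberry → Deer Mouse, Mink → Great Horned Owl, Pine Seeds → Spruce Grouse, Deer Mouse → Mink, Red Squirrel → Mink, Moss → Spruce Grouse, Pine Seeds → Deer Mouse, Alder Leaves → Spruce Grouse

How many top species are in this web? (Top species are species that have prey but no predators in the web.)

2

Top species (has prey, but nothing eats it): Spruce Grouse, Great Horned Owl.
Count: 2.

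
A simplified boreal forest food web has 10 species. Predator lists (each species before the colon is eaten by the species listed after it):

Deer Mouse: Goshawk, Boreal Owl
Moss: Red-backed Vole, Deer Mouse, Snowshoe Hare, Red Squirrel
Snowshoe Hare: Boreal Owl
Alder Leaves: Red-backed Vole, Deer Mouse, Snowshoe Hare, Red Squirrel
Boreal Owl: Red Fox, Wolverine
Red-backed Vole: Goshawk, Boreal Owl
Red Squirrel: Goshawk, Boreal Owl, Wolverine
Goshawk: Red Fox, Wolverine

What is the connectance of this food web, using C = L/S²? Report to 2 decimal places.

C = 0.20

The web has S = 10 species and L = 20 feeding links.
C = L / S² = 20 / 100 = 0.2000 ≈ 0.20.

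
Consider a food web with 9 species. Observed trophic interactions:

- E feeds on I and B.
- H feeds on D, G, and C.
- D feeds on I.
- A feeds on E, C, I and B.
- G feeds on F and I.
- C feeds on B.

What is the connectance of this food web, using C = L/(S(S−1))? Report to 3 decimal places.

The web has S = 9 species and L = 13 feeding links.
C = L / (S(S−1)) = 13 / 72 = 0.1806 ≈ 0.181.

C = 0.181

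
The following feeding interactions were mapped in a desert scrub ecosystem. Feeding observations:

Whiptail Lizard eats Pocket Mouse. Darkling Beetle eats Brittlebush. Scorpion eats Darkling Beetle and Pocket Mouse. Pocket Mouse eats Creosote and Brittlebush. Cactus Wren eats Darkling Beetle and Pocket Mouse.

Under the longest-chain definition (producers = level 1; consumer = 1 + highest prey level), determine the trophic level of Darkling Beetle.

Brittlebush is a producer → level 1.
Darkling Beetle eats Brittlebush → level 2.

Trophic level 2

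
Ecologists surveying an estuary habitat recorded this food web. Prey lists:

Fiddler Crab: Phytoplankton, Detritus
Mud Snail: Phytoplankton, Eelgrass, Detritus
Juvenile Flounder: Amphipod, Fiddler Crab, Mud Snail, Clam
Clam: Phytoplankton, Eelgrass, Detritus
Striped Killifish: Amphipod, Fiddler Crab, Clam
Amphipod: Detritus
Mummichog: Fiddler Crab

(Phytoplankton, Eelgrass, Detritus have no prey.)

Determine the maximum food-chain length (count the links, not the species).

One longest chain: Detritus → Amphipod → Juvenile Flounder.
It has 3 species and 2 links.

2 links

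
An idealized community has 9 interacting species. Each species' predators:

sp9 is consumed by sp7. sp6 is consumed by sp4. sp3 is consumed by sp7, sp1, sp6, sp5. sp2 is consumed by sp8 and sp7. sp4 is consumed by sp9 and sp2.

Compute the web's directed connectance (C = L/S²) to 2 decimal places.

C = 0.12

The web has S = 9 species and L = 10 feeding links.
C = L / S² = 10 / 81 = 0.1235 ≈ 0.12.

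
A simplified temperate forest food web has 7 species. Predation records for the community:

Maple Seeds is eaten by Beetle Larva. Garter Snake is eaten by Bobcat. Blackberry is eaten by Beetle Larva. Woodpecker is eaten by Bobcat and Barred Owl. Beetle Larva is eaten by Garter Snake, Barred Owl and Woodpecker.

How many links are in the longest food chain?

One longest chain: Maple Seeds → Beetle Larva → Garter Snake → Bobcat.
It has 4 species and 3 links.

3 links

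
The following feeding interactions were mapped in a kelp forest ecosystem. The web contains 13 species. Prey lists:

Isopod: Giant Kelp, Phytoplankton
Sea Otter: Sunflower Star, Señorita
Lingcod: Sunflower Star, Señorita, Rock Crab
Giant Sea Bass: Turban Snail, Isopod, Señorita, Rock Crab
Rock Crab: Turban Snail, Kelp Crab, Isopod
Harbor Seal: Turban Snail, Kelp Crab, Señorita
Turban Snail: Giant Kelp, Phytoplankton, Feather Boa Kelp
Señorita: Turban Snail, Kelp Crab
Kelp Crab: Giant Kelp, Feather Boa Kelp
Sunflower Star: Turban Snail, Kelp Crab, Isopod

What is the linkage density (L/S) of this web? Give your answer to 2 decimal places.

There are L = 27 links among S = 13 species.
L/S = 27/13 = 2.0769 ≈ 2.08.

L/S = 2.08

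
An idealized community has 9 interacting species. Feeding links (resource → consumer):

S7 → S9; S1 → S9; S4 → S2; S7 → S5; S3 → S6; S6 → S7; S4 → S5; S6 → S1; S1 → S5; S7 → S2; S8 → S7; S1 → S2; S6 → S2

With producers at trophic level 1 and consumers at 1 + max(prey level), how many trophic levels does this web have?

4

Producers (level 1): S3, S8, S4.
S3 → S6 → S7 → S2 gives S2 level 4.
No species has a prey at level 4, so no species reaches level 5.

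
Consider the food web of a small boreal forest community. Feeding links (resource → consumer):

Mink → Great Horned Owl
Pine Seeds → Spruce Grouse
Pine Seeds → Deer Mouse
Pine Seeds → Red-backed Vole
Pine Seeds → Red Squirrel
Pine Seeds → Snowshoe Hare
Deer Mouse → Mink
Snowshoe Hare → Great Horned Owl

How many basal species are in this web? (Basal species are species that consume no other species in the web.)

1

Basal species (no prey listed): Pine Seeds.
Count: 1.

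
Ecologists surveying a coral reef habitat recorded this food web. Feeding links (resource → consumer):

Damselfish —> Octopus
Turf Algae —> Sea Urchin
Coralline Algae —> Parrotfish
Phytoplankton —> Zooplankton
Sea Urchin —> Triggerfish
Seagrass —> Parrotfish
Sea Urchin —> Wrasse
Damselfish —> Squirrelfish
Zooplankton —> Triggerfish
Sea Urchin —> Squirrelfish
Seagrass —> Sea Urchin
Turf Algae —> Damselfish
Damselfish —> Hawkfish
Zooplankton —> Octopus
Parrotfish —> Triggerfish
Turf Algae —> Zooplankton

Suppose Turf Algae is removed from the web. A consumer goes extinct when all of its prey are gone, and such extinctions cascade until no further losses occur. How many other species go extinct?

2

Remove Turf Algae.
Round 1: Damselfish (all prey gone) → extinct.
Round 2: Hawkfish (all prey gone) → extinct.
No further losses. Total secondary extinctions: 2.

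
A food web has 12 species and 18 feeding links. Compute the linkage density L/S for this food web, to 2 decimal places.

There are L = 18 links among S = 12 species.
L/S = 18/12 = 1.5000 ≈ 1.50.

L/S = 1.50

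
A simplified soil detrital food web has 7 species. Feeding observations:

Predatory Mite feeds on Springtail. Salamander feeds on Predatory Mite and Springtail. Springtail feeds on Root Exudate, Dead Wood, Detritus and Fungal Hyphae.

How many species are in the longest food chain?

One longest chain: Fungal Hyphae → Springtail → Predatory Mite → Salamander.
It has 4 species and 3 links.

4 species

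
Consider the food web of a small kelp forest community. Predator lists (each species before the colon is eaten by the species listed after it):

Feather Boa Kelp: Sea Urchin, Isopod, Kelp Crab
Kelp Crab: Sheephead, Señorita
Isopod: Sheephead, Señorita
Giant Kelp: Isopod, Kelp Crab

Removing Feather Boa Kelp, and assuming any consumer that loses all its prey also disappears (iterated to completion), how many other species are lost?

1

Remove Feather Boa Kelp.
Round 1: Sea Urchin (all prey gone) → extinct.
No further losses. Total secondary extinctions: 1.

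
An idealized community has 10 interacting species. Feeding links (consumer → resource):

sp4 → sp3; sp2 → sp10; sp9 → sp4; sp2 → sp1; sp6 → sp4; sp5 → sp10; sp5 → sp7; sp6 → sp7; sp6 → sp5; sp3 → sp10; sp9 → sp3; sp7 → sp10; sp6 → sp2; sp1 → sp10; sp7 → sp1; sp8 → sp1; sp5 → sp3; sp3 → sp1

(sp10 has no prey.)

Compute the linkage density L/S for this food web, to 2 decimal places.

There are L = 18 links among S = 10 species.
L/S = 18/10 = 1.8000 ≈ 1.80.

L/S = 1.80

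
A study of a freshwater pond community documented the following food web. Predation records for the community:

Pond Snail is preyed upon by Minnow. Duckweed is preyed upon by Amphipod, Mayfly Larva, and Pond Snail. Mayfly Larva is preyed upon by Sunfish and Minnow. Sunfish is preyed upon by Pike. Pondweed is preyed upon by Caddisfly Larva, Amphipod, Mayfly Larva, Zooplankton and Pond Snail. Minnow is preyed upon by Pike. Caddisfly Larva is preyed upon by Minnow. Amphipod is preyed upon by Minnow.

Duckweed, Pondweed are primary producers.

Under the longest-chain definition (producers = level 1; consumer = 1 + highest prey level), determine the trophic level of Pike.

Duckweed is a producer → level 1.
Mayfly Larva eats Duckweed (level 1); other prey at levels: Pondweed 1 → level 2.
Sunfish eats Mayfly Larva → level 3.
Pike eats Sunfish (level 3); other prey at levels: Minnow 3 → level 4.

Trophic level 4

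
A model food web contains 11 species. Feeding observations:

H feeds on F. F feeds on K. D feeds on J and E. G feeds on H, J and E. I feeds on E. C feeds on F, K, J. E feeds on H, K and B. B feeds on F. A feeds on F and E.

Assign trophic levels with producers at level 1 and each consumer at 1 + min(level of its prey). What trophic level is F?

Trophic level 2

K is a producer → level 1.
F eats K → level 2.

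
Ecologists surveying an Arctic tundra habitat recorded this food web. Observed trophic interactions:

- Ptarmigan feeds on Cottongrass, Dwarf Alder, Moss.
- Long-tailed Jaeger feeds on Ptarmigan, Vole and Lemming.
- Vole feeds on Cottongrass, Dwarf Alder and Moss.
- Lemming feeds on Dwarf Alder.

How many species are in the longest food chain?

One longest chain: Dwarf Alder → Ptarmigan → Long-tailed Jaeger.
It has 3 species and 2 links.

3 species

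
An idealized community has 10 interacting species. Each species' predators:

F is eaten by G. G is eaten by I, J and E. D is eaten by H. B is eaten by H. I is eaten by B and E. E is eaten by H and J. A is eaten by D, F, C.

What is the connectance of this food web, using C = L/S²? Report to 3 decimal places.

C = 0.130

The web has S = 10 species and L = 13 feeding links.
C = L / S² = 13 / 100 = 0.1300 ≈ 0.130.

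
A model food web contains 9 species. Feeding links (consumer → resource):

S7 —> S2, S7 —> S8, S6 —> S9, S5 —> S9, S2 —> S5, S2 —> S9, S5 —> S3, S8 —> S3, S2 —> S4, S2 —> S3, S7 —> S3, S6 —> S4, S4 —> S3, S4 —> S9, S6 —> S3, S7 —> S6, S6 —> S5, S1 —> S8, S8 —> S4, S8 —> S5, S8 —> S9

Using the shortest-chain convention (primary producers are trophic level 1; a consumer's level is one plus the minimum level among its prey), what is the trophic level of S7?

S3 is a producer → level 1.
S7 eats S3 → level 2.

Trophic level 2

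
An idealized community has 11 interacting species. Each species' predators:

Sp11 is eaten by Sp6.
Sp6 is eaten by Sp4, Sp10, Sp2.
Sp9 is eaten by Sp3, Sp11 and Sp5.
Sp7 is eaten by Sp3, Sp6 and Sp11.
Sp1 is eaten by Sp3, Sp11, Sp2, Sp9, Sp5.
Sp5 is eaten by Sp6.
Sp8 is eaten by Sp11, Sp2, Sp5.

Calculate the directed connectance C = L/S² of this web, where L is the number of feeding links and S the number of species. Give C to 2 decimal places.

The web has S = 11 species and L = 19 feeding links.
C = L / S² = 19 / 121 = 0.1570 ≈ 0.16.

C = 0.16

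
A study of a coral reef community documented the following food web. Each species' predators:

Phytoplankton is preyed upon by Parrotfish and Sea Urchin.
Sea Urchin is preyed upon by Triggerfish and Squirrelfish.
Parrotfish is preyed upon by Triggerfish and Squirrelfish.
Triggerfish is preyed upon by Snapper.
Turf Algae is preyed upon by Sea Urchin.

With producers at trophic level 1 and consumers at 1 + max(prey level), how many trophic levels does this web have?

4

Producers (level 1): Turf Algae, Phytoplankton.
Phytoplankton → Parrotfish → Triggerfish → Snapper gives Snapper level 4.
No species has a prey at level 4, so no species reaches level 5.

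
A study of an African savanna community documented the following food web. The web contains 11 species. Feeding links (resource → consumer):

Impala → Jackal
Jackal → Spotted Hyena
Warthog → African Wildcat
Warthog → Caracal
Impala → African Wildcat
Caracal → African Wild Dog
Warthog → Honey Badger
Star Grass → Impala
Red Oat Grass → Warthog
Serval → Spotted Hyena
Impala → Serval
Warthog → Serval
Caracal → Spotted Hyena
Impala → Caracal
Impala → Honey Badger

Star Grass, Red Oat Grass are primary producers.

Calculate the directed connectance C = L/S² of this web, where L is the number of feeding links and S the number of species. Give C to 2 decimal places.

The web has S = 11 species and L = 15 feeding links.
C = L / S² = 15 / 121 = 0.1240 ≈ 0.12.

C = 0.12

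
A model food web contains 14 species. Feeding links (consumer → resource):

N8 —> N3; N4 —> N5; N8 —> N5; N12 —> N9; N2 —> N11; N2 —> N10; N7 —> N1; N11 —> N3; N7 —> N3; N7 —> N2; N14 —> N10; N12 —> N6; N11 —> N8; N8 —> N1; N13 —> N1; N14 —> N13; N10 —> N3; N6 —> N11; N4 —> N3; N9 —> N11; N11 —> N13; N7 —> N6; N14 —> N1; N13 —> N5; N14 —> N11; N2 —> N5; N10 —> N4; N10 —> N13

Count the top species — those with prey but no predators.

3

Top species (has prey, but nothing eats it): N14, N12, N7.
Count: 3.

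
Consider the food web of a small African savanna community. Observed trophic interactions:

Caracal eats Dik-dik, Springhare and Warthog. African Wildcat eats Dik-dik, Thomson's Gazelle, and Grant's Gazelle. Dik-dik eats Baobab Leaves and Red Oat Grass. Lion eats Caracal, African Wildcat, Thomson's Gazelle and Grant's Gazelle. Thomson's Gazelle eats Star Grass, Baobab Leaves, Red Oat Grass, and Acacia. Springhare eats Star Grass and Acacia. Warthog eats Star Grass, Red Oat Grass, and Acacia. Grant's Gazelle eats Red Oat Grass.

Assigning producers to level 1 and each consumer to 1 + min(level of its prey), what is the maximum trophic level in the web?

Producers (level 1): Red Oat Grass, Star Grass, Baobab Leaves, Acacia.
Following each consumer down to its lowest-level prey: Red Oat Grass → Dik-dik → Caracal (levels 1 through 3).
All prey of Caracal (Dik-dik 2, Springhare 2, Warthog 2) are at level 2 or above, so Caracal is at level 1 + 2 = 3.
Every consumer has at least one prey at level 2 or below, so none exceeds level 3.

3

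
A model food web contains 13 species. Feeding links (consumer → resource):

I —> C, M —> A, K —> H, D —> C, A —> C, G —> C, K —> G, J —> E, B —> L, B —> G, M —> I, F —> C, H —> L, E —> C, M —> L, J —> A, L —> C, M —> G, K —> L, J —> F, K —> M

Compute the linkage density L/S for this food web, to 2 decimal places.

There are L = 21 links among S = 13 species.
L/S = 21/13 = 1.6154 ≈ 1.62.

L/S = 1.62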